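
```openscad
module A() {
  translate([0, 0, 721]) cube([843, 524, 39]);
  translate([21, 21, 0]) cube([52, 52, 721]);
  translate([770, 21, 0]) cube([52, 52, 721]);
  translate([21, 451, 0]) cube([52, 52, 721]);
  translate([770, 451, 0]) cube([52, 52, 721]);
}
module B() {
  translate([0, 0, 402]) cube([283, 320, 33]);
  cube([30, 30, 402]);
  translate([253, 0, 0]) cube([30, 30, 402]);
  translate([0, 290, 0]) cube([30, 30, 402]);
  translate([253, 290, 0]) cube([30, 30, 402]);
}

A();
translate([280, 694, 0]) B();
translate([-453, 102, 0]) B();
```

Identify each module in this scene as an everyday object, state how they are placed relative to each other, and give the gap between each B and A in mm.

Each stool's nearest face is 170 mm from the table's bounding box.

A is a table. B is a stool. Two stools sit around the table at the +y, −x sides. The gap between each stool and the table is 170 mm.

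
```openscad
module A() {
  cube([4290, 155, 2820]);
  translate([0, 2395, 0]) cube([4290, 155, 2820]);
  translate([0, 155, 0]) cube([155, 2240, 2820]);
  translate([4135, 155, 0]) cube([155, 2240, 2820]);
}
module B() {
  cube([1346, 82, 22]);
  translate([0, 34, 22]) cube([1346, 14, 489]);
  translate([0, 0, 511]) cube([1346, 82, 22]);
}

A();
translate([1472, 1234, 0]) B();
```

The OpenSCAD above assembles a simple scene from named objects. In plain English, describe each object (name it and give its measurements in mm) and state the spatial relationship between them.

A is a box-shaped house frame (walls only): outside footprint 4290×2550 mm, wall height 2820 mm, wall thickness 155 mm. The two y-facing walls run the full x-width; the two x-facing walls fit between the inner faces of the y-facing walls.

B is an I-beam lying along x, 1346 mm long. Overall section height 533 mm. Two flanges 82 mm wide (y) and 22 mm thick, one on the floor and one at the top; a web 14 mm thick runs between them, centred on the flange width.

The I-beam sits inside the house frame, centred.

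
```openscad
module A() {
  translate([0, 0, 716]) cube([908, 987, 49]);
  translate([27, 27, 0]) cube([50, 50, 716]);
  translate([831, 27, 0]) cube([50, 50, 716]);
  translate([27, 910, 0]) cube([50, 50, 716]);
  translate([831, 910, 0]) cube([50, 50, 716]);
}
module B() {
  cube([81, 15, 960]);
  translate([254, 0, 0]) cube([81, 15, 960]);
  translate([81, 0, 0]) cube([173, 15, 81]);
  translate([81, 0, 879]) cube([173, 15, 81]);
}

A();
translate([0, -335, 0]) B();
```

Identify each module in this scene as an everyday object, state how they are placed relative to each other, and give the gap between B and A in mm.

The picture frame's nearest face is 320 mm from the table's −y face.

A is a table. B is a picture frame. The picture frame is on the floor beside the table on its −y side. The gap between the picture frame and the table is 320 mm.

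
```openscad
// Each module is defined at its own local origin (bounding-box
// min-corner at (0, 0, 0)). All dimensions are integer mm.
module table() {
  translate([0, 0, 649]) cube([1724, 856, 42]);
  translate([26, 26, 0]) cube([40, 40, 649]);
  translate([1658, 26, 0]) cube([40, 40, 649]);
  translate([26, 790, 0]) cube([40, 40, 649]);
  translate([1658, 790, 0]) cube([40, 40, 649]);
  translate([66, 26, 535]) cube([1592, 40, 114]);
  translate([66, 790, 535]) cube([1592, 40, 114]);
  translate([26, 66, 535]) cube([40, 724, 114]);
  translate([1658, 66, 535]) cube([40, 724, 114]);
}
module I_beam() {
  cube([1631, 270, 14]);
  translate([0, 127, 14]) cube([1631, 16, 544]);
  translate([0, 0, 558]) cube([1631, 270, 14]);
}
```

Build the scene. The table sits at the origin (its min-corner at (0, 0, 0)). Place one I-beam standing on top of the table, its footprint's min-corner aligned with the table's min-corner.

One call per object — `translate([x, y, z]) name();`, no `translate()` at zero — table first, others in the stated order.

table();
translate([0, 0, 691]) I_beam();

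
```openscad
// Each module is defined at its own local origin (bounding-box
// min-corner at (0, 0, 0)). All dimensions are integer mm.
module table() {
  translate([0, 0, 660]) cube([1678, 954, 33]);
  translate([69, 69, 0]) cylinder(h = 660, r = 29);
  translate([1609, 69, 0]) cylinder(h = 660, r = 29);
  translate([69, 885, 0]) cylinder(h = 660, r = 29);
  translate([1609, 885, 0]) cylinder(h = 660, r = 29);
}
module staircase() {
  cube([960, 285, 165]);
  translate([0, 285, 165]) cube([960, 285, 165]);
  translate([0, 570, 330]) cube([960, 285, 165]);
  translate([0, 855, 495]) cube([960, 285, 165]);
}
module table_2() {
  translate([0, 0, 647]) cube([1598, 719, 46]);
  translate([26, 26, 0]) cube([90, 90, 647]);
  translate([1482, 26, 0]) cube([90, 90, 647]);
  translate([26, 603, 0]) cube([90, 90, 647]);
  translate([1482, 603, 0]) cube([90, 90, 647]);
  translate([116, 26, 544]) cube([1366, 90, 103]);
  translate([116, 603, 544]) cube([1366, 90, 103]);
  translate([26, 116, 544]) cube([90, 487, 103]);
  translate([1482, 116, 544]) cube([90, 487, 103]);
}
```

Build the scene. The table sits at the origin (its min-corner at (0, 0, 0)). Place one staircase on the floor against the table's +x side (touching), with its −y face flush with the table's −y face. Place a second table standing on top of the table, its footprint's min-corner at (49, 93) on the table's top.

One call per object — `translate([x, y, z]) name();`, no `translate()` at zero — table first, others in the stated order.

table();
translate([1678, 0, 0]) staircase();
translate([49, 93, 693]) table_2();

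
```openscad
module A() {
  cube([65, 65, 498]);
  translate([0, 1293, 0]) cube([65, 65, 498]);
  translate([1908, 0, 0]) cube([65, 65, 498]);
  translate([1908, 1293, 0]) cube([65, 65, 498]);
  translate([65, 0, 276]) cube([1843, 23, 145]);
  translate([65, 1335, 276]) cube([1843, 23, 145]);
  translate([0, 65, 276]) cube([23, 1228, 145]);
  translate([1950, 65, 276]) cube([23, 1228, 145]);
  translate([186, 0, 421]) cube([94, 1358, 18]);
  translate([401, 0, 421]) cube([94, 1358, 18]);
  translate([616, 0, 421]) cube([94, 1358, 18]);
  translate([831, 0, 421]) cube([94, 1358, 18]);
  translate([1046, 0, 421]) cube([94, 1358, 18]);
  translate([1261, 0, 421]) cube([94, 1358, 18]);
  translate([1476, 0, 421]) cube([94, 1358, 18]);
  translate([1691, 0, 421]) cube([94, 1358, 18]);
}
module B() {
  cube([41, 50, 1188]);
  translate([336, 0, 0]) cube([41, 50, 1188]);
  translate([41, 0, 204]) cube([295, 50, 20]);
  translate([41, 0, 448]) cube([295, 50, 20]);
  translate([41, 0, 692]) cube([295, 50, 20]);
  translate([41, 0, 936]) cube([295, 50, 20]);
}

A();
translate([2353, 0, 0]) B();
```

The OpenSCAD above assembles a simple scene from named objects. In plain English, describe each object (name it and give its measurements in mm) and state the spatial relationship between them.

A is a bed frame 1973 mm long (x) by 1358 mm wide (y). Four 65×65 mm corner posts, 498 mm tall, at the corners of the footprint. Four rails of 23 mm thickness and 145 mm height run between adjacent posts with their undersides at z = 276 mm, their outer faces flush with the outside of the frame (the two x-running rails run between the posts' inner faces; the two y-running rails run between the posts' inner faces). 8 slats, each 94 mm wide (x) and 18 mm thick, lie across the top of the two x-running rails, running the full 1358 mm width of the frame in y; the slats are evenly spaced along x between the inner faces of the end posts with equal gaps (rounded down to the nearest mm) at the −x end and between each pair — any rounding remainder accumulates at the +x end.

B is a wooden ladder with two side rails of 41×50 mm section and 1188 mm height, set 377 mm apart overall. Between them run 4 rectangular rungs (50 mm deep, 20 mm thick), front faces flush with the rails' −y face. The bottom of the first rung is 204 mm above the floor and each subsequent rung is 244 mm higher than the one below.

The ladder is on the floor beside the bed frame on its +x side.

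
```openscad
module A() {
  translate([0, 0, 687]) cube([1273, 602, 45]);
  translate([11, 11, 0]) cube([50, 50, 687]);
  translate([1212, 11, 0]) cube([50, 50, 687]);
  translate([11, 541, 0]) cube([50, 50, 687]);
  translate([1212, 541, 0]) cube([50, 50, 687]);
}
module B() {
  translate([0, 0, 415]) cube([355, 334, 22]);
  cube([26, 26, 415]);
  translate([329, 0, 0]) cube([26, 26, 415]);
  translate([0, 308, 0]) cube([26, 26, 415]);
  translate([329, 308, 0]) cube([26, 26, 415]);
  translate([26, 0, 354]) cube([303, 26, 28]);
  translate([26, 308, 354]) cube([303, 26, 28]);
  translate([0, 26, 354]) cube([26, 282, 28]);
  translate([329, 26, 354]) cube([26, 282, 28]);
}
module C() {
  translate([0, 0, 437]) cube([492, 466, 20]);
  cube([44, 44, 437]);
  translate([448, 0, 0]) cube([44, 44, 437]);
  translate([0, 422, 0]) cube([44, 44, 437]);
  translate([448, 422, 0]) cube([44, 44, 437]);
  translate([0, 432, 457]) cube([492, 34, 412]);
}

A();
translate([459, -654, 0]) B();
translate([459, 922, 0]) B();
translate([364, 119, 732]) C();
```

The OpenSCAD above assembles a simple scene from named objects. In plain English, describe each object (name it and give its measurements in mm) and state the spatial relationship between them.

A is a table: top 1273 mm (x) × 602 mm (y), 45 mm thick, upper face at z = 732 mm, on four 50×50 mm square legs, each inset 11 mm from the nearest pair of top edges, running from z = 0 to the bottom of the top.

B is a four-legged stool. The seat is 355×334 mm, 22 mm thick, top at z = 437 mm. It stands on four square legs, each 26×26 mm in cross-section, from z = 0 to the seat underside, each flush with a corner of the seat. Four stretchers, 26 mm wide and 28 mm tall, connect adjacent legs with their undersides at z = 354 mm, each running between the inner faces of the legs it joins and aligned with the legs' outer faces on the other axis.

C is a chair: 492×466 mm seat, 20 mm thick, top at z = 457 mm, on four 44 mm square corner legs flush with the seat edges. A 34 mm thick backrest slab spans the full seat width, extending 412 mm above the seat top, its back face flush with the seat's +y edge.

Two stools sit around the table at the −y, +y sides. The chair is on top of the table.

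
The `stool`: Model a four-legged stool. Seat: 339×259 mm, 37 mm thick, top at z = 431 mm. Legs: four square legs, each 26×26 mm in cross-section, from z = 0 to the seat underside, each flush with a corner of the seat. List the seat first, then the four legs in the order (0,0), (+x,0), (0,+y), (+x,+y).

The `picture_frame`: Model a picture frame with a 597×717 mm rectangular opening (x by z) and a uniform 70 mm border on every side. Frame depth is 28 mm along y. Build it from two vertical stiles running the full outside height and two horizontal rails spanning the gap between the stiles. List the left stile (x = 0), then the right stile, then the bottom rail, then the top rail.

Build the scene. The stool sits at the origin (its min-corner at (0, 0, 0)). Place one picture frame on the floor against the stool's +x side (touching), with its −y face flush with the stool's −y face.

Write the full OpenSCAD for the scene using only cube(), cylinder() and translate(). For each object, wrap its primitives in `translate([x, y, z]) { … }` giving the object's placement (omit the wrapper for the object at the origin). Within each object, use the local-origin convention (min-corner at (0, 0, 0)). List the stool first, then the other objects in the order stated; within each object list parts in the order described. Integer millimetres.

translate([0, 0, 394]) cube([339, 259, 37]);
cube([26, 26, 394]);
translate([313, 0, 0]) cube([26, 26, 394]);
translate([0, 233, 0]) cube([26, 26, 394]);
translate([313, 233, 0]) cube([26, 26, 394]);
translate([339, 0, 0]) {
  cube([70, 28, 857]);
  translate([667, 0, 0]) cube([70, 28, 857]);
  translate([70, 0, 0]) cube([597, 28, 70]);
  translate([70, 0, 787]) cube([597, 28, 70]);
}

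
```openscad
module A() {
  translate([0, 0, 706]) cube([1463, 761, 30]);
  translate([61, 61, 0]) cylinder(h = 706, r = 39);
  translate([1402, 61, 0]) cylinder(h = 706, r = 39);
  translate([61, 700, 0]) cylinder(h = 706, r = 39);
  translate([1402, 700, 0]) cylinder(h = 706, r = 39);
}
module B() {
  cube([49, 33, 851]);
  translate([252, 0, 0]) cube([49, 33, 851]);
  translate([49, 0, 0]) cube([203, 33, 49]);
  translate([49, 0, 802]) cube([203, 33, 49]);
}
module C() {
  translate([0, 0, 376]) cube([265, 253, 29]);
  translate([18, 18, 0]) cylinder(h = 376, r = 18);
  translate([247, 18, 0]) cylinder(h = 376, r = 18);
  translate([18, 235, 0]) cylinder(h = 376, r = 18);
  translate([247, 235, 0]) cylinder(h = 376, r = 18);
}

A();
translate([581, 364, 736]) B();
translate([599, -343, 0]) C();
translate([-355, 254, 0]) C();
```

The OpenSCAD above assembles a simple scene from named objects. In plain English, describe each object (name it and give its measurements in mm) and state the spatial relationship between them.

A is a table: top 1463 mm (x) × 761 mm (y), 30 mm thick, upper face at z = 736 mm, on four round legs of 78 mm diameter, each leg's bounding box inset 22 mm from the nearest pair of top edges, running from z = 0 to the bottom of the top.

B is a picture frame with a 203×753 mm rectangular opening (x by z) and a uniform 49 mm border on every side. Frame depth is 33 mm along y. It is built from two vertical stiles running the full outside height and two horizontal rails spanning the gap between the stiles.

C is a four-legged stool. The seat is 265×253 mm, 29 mm thick, top at z = 405 mm. It stands on four round legs, each 36 mm in diameter, from z = 0 to the seat underside, each leg's axis is inset half a diameter from the nearest pair of seat edges (so the leg's bounding box is flush with the corner).

The picture frame is on top of the table, centred. Two stools sit around the table at the −y, −x sides.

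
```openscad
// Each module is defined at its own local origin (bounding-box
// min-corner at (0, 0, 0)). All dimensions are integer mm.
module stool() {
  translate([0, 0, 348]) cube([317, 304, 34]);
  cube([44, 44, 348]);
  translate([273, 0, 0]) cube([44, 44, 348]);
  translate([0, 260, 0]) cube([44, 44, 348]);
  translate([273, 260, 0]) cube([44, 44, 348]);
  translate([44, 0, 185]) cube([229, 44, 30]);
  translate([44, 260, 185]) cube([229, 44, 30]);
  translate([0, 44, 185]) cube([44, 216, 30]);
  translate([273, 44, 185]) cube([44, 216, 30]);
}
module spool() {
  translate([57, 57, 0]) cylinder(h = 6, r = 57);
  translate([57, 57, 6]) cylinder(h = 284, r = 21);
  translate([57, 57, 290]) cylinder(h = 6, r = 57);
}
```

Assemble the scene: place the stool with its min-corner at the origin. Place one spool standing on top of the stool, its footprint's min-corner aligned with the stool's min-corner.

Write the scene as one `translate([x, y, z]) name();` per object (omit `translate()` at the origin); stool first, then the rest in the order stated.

stool();
translate([0, 0, 382]) spool();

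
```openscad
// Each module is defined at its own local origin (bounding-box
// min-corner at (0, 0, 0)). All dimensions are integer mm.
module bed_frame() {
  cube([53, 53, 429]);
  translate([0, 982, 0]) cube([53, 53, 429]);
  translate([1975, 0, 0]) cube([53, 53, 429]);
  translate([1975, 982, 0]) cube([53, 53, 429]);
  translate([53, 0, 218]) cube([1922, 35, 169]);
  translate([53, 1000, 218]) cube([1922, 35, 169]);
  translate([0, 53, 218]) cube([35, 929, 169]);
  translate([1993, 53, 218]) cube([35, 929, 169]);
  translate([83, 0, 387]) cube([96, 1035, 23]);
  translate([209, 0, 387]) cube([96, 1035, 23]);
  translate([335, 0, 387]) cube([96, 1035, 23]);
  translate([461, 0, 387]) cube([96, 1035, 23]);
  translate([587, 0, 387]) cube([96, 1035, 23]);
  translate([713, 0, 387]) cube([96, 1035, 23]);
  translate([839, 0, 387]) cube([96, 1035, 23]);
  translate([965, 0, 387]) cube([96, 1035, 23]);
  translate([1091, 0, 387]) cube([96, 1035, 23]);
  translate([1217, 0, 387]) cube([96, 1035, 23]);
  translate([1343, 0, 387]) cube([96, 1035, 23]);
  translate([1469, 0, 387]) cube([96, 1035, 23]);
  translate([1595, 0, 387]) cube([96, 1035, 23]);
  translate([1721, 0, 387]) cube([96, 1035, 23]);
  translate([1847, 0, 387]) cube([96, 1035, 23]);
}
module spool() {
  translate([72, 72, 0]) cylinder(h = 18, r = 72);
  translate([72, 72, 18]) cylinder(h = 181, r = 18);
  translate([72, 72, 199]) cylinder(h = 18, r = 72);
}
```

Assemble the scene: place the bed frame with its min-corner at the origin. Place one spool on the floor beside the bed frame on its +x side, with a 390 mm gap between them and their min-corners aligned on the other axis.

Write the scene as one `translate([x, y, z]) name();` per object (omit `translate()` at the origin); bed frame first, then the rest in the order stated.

bed_frame();
translate([2418, 0, 0]) spool();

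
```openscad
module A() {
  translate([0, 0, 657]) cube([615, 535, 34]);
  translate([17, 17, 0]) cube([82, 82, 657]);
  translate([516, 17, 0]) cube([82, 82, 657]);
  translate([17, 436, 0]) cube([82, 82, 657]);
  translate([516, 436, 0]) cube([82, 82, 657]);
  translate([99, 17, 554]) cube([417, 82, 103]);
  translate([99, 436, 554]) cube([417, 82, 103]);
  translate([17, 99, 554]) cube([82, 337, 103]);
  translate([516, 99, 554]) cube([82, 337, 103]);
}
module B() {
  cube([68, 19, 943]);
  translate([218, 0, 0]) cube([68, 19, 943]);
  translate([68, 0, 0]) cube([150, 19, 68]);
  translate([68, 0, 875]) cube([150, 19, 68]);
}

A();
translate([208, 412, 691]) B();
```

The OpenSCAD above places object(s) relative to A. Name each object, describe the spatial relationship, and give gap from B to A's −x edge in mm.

The picture frame's min-x is at 208; the table's min-x is 0; gap = 208 mm.

A is a table. B is a picture frame. The picture frame is on top of the table. The gap from the picture frame to the table's −x edge is 208 mm.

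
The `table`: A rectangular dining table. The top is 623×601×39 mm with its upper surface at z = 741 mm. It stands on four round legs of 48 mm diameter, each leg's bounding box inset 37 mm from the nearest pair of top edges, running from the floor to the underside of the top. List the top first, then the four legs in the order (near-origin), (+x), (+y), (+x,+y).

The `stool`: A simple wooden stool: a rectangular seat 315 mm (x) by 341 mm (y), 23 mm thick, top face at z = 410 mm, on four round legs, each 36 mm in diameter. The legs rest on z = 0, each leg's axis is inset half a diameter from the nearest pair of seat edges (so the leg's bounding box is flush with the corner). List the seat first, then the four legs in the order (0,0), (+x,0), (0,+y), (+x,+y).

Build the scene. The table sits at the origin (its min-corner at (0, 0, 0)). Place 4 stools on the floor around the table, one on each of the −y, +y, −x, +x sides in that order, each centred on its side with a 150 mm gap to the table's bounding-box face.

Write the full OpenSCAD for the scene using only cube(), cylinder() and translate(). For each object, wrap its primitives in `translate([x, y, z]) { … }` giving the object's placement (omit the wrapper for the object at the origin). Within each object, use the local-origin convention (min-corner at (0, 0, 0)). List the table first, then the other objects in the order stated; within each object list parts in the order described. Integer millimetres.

translate([0, 0, 702]) cube([623, 601, 39]);
translate([61, 61, 0]) cylinder(h = 702, r = 24);
translate([562, 61, 0]) cylinder(h = 702, r = 24);
translate([61, 540, 0]) cylinder(h = 702, r = 24);
translate([562, 540, 0]) cylinder(h = 702, r = 24);
translate([154, -491, 0]) {
  translate([0, 0, 387]) cube([315, 341, 23]);
  translate([18, 18, 0]) cylinder(h = 387, r = 18);
  translate([297, 18, 0]) cylinder(h = 387, r = 18);
  translate([18, 323, 0]) cylinder(h = 387, r = 18);
  translate([297, 323, 0]) cylinder(h = 387, r = 18);
}
translate([154, 751, 0]) {
  translate([0, 0, 387]) cube([315, 341, 23]);
  translate([18, 18, 0]) cylinder(h = 387, r = 18);
  translate([297, 18, 0]) cylinder(h = 387, r = 18);
  translate([18, 323, 0]) cylinder(h = 387, r = 18);
  translate([297, 323, 0]) cylinder(h = 387, r = 18);
}
translate([-465, 130, 0]) {
  translate([0, 0, 387]) cube([315, 341, 23]);
  translate([18, 18, 0]) cylinder(h = 387, r = 18);
  translate([297, 18, 0]) cylinder(h = 387, r = 18);
  translate([18, 323, 0]) cylinder(h = 387, r = 18);
  translate([297, 323, 0]) cylinder(h = 387, r = 18);
}
translate([773, 130, 0]) {
  translate([0, 0, 387]) cube([315, 341, 23]);
  translate([18, 18, 0]) cylinder(h = 387, r = 18);
  translate([297, 18, 0]) cylinder(h = 387, r = 18);
  translate([18, 323, 0]) cylinder(h = 387, r = 18);
  translate([297, 323, 0]) cylinder(h = 387, r = 18);
}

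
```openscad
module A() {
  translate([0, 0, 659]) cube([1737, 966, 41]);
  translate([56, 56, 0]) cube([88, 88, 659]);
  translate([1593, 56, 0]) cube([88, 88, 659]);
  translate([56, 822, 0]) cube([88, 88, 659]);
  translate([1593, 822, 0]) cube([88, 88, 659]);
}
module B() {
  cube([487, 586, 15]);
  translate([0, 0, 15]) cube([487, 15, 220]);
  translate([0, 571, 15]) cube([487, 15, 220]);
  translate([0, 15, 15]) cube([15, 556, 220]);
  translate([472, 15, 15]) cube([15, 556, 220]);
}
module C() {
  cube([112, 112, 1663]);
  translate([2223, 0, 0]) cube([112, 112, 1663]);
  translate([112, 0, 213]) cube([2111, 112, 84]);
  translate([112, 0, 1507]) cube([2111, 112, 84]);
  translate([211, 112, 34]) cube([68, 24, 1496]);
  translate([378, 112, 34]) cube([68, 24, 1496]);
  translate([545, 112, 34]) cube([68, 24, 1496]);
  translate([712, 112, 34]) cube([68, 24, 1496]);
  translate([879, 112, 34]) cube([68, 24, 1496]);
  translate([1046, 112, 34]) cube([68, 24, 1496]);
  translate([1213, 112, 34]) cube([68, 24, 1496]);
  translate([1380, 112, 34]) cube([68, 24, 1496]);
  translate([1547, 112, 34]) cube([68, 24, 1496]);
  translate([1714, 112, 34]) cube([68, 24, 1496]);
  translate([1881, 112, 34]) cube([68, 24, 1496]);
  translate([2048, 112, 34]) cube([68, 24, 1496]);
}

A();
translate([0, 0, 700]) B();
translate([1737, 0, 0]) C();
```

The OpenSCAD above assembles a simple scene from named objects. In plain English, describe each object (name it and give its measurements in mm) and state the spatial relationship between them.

A is a table with a 1737×966 mm rectangular top, 41 mm thick, top surface at z = 700 mm, supported by four 88×88 mm square legs, each inset 56 mm from the nearest pair of top edges, running from the floor.

B is an open storage box with external size 487×586×235 mm and wall thickness 15 mm (the base is also 15 mm thick). The base covers the whole footprint; the four walls stand on the base, with the y-facing walls full-width and the x-facing walls fitting between their inner faces.

C is a fence section. Two 112×112 mm posts, 1663 mm tall, stand on the floor with a clear span of 2111 mm between their inner faces. Two horizontal rails of 112×84 mm section span the gap between the posts with their undersides at z = 213 mm and z = 1507 mm, flush with the posts' −y face. 12 pickets, each 68 mm wide, 24 mm thick and 1496 mm tall, are fixed to the +y face of the rails with their bottoms at z = 34 mm, evenly spaced across the span with equal gaps (rounded down to the nearest mm) at the −x end and between each pair — any rounding remainder accumulates at the +x end.

The open box is on top of the table. The fence section is against the table's +x side, with their −y faces flush.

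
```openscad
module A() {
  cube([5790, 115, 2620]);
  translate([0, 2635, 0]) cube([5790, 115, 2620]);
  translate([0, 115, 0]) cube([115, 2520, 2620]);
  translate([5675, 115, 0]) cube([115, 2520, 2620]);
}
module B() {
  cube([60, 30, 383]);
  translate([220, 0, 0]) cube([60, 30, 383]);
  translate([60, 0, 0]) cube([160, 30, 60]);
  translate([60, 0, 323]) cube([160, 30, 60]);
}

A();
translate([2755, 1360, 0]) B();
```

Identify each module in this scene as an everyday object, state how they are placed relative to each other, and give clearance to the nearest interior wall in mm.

A is a house frame. B is a picture frame. The picture frame sits inside the house frame, centred. The clearance to the nearest interior wall is 1245 mm.

Clearances: x = 2640, y = 1245; minimum 1245 mm.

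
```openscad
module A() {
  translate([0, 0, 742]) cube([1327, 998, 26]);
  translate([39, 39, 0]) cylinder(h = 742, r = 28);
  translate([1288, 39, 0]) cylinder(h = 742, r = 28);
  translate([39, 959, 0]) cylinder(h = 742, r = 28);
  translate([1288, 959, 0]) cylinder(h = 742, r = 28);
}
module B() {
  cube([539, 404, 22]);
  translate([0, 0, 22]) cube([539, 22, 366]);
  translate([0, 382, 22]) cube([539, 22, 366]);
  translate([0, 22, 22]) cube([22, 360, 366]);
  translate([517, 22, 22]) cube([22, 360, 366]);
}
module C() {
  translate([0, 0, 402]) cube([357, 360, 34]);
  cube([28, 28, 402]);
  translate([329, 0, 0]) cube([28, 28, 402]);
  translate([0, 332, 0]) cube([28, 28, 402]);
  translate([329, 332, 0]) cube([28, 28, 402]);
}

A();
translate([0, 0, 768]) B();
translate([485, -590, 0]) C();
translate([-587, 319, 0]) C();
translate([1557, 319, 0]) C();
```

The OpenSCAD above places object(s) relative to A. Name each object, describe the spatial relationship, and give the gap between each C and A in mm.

Each stool's nearest face is 230 mm from the table's bounding box.

A is a table. B is an open box. C is a stool. The open box is on top of the table. Three stools sit around the table at the −y, −x, +x sides. The gap between each stool and the table is 230 mm.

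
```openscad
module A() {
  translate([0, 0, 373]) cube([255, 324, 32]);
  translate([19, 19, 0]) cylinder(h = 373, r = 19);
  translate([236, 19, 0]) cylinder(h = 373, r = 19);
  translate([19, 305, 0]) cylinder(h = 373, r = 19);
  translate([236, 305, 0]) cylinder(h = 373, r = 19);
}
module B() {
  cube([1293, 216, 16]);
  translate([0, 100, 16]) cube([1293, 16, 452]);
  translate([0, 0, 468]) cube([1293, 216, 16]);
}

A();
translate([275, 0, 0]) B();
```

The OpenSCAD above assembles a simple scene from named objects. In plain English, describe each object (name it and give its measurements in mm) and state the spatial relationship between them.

A is a simple wooden stool: a rectangular seat 255 mm (x) by 324 mm (y), 32 mm thick, top face at z = 405 mm, on four round legs, each 38 mm in diameter. The legs rest on z = 0, each leg's axis is inset half a diameter from the nearest pair of seat edges (so the leg's bounding box is flush with the corner).

B is an I-beam lying along x, 1293 mm long. Overall section height 484 mm. Two flanges 216 mm wide (y) and 16 mm thick, one on the floor and one at the top; a web 16 mm thick runs between them, centred on the flange width.

The I-beam is on the floor beside the stool on its +x side.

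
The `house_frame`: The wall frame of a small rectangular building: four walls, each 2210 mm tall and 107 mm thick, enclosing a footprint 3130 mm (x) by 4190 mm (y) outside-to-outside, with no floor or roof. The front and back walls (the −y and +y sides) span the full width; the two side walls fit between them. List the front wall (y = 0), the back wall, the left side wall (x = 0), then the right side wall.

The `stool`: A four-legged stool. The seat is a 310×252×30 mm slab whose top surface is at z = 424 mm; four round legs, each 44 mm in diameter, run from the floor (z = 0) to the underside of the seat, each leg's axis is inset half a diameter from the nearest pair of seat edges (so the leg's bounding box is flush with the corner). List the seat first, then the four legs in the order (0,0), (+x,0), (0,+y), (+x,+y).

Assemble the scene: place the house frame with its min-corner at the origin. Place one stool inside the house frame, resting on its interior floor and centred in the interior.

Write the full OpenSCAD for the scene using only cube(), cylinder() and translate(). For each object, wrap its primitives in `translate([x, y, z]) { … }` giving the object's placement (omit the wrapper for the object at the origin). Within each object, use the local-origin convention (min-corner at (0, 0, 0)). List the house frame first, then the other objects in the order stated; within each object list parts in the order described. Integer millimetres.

cube([3130, 107, 2210]);
translate([0, 4083, 0]) cube([3130, 107, 2210]);
translate([0, 107, 0]) cube([107, 3976, 2210]);
translate([3023, 107, 0]) cube([107, 3976, 2210]);
translate([1410, 1969, 0]) {
  translate([0, 0, 394]) cube([310, 252, 30]);
  translate([22, 22, 0]) cylinder(h = 394, r = 22);
  translate([288, 22, 0]) cylinder(h = 394, r = 22);
  translate([22, 230, 0]) cylinder(h = 394, r = 22);
  translate([288, 230, 0]) cylinder(h = 394, r = 22);
}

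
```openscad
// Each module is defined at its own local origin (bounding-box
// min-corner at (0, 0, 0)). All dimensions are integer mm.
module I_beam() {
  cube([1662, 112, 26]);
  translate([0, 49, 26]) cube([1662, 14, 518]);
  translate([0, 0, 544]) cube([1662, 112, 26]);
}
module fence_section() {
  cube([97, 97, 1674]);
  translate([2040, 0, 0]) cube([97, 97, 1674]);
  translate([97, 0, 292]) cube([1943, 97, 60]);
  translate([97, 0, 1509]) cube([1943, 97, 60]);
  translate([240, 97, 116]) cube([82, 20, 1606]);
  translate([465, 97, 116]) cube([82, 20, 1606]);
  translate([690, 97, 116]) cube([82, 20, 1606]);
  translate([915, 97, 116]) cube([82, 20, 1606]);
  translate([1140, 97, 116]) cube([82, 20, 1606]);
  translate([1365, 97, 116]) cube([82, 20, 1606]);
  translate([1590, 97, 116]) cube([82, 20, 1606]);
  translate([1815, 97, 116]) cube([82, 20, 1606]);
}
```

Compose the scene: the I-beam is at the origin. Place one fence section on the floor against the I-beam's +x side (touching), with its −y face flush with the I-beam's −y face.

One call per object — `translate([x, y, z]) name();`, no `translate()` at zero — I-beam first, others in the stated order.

I_beam();
translate([1662, 0, 0]) fence_section();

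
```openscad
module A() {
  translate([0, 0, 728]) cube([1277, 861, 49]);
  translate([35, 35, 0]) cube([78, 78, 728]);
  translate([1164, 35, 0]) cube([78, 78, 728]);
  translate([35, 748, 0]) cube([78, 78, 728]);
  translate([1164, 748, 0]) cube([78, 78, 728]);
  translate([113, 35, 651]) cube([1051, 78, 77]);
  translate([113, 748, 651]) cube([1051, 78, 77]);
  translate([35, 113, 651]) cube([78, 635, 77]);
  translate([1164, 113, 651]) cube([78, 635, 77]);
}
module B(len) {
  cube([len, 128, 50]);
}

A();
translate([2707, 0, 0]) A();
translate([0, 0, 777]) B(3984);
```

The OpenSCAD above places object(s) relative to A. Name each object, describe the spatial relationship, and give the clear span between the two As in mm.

A is a table. B is a beam. A beam spans the tops of two tables. The clear span between the two tables is 1430 mm.

Second table starts at x = 2707; first ends at x = 1277; clear span = 2707 − 1277 = 1430 mm.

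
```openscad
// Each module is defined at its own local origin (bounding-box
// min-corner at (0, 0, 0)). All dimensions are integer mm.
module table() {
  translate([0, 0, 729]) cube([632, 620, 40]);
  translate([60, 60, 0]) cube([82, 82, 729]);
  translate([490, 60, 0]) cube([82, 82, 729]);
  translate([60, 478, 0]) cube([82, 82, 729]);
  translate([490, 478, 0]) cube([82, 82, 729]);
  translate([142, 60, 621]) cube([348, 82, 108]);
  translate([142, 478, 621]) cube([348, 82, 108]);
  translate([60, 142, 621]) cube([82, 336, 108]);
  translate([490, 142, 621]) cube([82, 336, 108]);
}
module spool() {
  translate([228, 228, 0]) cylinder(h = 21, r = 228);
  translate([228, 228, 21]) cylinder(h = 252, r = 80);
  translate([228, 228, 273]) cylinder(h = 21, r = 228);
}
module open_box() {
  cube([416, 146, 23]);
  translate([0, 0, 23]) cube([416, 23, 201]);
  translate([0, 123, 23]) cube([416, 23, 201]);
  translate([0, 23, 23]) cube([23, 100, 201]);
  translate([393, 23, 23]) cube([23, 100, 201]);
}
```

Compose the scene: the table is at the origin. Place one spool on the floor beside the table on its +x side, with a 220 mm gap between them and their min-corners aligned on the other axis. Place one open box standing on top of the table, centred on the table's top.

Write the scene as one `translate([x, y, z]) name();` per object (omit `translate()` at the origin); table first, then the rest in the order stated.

table();
translate([852, 0, 0]) spool();
translate([108, 237, 769]) open_box();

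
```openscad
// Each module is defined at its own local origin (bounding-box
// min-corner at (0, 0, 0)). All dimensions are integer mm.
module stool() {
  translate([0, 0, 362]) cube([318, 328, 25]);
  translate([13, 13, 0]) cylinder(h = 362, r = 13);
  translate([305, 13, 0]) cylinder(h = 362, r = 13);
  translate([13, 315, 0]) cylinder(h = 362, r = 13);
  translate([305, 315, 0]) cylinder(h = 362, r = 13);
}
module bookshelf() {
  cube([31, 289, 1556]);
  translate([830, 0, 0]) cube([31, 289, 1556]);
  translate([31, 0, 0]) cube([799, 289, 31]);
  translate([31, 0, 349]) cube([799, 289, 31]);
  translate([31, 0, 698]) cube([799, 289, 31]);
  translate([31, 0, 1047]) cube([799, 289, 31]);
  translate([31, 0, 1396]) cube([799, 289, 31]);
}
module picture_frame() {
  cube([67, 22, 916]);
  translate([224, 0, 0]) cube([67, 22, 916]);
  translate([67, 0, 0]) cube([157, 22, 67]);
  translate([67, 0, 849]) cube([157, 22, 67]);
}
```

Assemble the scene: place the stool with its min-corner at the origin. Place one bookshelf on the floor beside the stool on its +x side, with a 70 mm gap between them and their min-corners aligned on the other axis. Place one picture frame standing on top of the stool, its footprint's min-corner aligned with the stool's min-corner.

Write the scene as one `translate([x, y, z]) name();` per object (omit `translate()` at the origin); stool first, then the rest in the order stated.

stool();
translate([388, 0, 0]) bookshelf();
translate([0, 0, 387]) picture_frame();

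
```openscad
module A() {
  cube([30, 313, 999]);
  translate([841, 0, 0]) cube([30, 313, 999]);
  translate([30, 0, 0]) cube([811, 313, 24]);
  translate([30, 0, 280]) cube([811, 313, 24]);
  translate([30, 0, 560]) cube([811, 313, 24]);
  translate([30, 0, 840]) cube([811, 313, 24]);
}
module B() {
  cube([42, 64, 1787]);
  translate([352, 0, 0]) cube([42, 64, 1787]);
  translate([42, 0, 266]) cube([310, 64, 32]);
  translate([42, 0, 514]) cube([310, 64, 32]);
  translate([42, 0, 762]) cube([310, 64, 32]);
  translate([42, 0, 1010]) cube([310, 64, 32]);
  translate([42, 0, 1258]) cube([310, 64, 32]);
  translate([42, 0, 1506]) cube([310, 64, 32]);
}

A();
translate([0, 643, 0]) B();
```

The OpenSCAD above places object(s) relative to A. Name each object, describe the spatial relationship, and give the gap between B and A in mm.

A is a bookshelf. B is a ladder. The ladder is on the floor beside the bookshelf on its +y side. The gap between the ladder and the bookshelf is 330 mm.

The ladder's nearest face is 330 mm from the bookshelf's +y face.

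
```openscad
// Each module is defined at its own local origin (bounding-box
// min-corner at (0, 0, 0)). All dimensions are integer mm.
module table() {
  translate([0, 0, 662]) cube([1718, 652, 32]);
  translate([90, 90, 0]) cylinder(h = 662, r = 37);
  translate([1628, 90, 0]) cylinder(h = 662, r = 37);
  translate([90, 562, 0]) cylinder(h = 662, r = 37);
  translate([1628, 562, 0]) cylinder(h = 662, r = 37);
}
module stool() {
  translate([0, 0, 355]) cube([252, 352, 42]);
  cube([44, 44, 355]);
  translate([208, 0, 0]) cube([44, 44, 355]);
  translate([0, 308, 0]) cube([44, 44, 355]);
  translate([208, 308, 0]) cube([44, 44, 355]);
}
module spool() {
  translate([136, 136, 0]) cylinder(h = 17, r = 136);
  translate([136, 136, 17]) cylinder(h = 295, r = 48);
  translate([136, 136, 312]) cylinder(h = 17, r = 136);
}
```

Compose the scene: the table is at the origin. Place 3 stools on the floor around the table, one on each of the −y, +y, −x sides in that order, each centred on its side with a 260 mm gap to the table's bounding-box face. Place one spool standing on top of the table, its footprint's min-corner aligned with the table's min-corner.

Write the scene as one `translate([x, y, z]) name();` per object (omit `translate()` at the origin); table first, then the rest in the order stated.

table();
translate([733, -612, 0]) stool();
translate([733, 912, 0]) stool();
translate([-512, 150, 0]) stool();
translate([0, 0, 694]) spool();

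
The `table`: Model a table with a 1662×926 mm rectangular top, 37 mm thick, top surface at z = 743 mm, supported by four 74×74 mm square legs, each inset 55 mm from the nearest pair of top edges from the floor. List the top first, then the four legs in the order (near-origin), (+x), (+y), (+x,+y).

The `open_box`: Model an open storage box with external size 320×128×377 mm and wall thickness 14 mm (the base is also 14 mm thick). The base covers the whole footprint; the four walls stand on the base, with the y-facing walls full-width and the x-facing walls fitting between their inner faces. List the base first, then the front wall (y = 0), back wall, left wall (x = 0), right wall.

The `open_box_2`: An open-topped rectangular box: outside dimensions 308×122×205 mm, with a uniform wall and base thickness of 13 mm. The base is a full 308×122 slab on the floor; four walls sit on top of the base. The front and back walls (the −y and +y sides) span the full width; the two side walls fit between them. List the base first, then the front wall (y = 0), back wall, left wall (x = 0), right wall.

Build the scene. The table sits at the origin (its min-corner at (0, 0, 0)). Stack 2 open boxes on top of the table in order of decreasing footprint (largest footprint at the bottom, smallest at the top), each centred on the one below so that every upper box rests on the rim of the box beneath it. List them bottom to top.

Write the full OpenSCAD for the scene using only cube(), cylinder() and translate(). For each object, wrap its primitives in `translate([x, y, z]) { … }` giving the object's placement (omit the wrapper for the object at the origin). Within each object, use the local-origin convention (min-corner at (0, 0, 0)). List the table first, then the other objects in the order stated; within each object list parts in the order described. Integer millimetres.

translate([0, 0, 706]) cube([1662, 926, 37]);
translate([55, 55, 0]) cube([74, 74, 706]);
translate([1533, 55, 0]) cube([74, 74, 706]);
translate([55, 797, 0]) cube([74, 74, 706]);
translate([1533, 797, 0]) cube([74, 74, 706]);
translate([671, 399, 743]) {
  cube([320, 128, 14]);
  translate([0, 0, 14]) cube([320, 14, 363]);
  translate([0, 114, 14]) cube([320, 14, 363]);
  translate([0, 14, 14]) cube([14, 100, 363]);
  translate([306, 14, 14]) cube([14, 100, 363]);
}
translate([677, 402, 1120]) {
  cube([308, 122, 13]);
  translate([0, 0, 13]) cube([308, 13, 192]);
  translate([0, 109, 13]) cube([308, 13, 192]);
  translate([0, 13, 13]) cube([13, 96, 192]);
  translate([295, 13, 13]) cube([13, 96, 192]);
}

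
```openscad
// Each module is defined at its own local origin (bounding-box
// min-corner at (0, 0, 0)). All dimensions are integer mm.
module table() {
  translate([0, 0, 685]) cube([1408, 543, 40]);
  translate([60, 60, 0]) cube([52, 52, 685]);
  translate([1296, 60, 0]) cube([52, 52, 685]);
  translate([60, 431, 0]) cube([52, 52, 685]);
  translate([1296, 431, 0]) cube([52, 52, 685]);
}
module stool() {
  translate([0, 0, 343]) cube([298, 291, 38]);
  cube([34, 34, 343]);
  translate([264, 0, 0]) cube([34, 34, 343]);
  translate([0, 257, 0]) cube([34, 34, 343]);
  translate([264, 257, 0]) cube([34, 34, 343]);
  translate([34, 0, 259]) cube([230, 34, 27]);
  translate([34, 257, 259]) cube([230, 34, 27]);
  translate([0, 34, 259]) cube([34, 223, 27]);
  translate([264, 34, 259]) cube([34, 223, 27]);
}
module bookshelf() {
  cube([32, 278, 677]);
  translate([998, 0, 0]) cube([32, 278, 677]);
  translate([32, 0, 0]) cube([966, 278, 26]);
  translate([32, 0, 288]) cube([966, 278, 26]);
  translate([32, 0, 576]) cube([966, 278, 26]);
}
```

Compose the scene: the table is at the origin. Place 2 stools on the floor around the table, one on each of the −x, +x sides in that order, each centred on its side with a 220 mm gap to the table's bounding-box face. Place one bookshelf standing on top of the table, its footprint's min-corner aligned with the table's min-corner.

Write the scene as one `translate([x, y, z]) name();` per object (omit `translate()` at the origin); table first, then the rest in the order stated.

table();
translate([-518, 126, 0]) stool();
translate([1628, 126, 0]) stool();
translate([0, 0, 725]) bookshelf();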